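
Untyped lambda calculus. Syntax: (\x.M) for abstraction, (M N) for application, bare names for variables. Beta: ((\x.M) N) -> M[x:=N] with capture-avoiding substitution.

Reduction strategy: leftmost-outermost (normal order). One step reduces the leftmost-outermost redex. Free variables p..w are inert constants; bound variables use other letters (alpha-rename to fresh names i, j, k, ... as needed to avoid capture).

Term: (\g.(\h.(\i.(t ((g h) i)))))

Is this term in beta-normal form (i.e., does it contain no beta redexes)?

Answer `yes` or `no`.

Answer: yes

Derivation:
Term: (\g.(\h.(\i.(t ((g h) i)))))
No beta redexes found.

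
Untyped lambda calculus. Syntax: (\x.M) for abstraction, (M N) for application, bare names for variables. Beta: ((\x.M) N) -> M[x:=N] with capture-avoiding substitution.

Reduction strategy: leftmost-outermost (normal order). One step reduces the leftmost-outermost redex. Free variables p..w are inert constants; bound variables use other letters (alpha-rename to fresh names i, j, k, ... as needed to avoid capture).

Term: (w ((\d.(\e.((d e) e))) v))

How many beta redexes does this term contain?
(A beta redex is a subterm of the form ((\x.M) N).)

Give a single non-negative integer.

Term: (w ((\d.(\e.((d e) e))) v))
  Redex: ((\d.(\e.((d e) e))) v)
Total redexes: 1

Answer: 1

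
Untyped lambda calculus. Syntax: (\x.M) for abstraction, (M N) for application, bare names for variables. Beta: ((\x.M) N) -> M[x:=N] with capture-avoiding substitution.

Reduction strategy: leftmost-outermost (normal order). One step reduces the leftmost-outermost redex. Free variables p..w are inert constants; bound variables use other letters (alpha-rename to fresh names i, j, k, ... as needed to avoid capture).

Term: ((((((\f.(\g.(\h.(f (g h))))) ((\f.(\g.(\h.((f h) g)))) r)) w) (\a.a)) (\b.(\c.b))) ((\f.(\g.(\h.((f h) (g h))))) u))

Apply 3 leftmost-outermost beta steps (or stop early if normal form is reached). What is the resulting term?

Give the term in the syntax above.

Step 0: ((((((\f.(\g.(\h.(f (g h))))) ((\f.(\g.(\h.((f h) g)))) r)) w) (\a.a)) (\b.(\c.b))) ((\f.(\g.(\h.((f h) (g h))))) u))
Step 1: (((((\g.(\h.(((\f.(\g.(\h.((f h) g)))) r) (g h)))) w) (\a.a)) (\b.(\c.b))) ((\f.(\g.(\h.((f h) (g h))))) u))
Step 2: ((((\h.(((\f.(\g.(\h.((f h) g)))) r) (w h))) (\a.a)) (\b.(\c.b))) ((\f.(\g.(\h.((f h) (g h))))) u))
Step 3: (((((\f.(\g.(\h.((f h) g)))) r) (w (\a.a))) (\b.(\c.b))) ((\f.(\g.(\h.((f h) (g h))))) u))

Answer: (((((\f.(\g.(\h.((f h) g)))) r) (w (\a.a))) (\b.(\c.b))) ((\f.(\g.(\h.((f h) (g h))))) u))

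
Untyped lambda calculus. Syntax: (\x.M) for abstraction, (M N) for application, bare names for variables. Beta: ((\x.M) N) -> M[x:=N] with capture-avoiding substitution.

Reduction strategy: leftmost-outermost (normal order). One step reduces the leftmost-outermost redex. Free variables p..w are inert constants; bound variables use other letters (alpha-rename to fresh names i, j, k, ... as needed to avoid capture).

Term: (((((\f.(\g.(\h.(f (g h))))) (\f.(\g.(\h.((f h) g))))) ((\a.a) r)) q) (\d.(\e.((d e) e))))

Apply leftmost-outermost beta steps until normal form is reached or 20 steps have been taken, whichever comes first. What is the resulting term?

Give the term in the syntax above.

Step 0: (((((\f.(\g.(\h.(f (g h))))) (\f.(\g.(\h.((f h) g))))) ((\a.a) r)) q) (\d.(\e.((d e) e))))
Step 1: ((((\g.(\h.((\f.(\g.(\h.((f h) g)))) (g h)))) ((\a.a) r)) q) (\d.(\e.((d e) e))))
Step 2: (((\h.((\f.(\g.(\h.((f h) g)))) (((\a.a) r) h))) q) (\d.(\e.((d e) e))))
Step 3: (((\f.(\g.(\h.((f h) g)))) (((\a.a) r) q)) (\d.(\e.((d e) e))))
Step 4: ((\g.(\h.(((((\a.a) r) q) h) g))) (\d.(\e.((d e) e))))
Step 5: (\h.(((((\a.a) r) q) h) (\d.(\e.((d e) e)))))
Step 6: (\h.(((r q) h) (\d.(\e.((d e) e)))))

Answer: (\h.(((r q) h) (\d.(\e.((d e) e)))))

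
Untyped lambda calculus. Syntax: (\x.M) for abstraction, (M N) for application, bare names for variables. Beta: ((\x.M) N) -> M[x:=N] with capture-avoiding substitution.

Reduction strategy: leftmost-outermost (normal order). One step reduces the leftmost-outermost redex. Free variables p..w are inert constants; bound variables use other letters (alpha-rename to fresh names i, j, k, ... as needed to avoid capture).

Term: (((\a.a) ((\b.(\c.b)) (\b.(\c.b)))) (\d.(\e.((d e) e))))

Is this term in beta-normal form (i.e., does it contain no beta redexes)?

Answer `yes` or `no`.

Term: (((\a.a) ((\b.(\c.b)) (\b.(\c.b)))) (\d.(\e.((d e) e))))
Found 2 beta redex(es).

Answer: no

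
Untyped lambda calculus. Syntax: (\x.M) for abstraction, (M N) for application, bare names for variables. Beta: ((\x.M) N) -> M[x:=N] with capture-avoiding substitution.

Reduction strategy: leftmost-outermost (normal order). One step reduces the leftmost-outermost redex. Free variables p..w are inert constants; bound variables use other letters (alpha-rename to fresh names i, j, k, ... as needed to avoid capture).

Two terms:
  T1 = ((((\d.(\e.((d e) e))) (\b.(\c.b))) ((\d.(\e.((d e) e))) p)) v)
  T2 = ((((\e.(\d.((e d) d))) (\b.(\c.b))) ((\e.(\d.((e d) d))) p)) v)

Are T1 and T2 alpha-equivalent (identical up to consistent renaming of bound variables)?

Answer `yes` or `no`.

Answer: yes

Derivation:
Term 1: ((((\d.(\e.((d e) e))) (\b.(\c.b))) ((\d.(\e.((d e) e))) p)) v)
Term 2: ((((\e.(\d.((e d) d))) (\b.(\c.b))) ((\e.(\d.((e d) d))) p)) v)
Alpha-equivalence: compare structure up to binder renaming.
Result: True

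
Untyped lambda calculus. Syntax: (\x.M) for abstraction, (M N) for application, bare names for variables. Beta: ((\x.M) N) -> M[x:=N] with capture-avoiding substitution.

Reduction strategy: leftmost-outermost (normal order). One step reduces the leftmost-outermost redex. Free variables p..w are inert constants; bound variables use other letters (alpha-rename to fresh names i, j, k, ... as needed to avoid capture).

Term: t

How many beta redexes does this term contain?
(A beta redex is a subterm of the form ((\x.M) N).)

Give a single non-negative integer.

Term: t
  (no redexes)
Total redexes: 0

Answer: 0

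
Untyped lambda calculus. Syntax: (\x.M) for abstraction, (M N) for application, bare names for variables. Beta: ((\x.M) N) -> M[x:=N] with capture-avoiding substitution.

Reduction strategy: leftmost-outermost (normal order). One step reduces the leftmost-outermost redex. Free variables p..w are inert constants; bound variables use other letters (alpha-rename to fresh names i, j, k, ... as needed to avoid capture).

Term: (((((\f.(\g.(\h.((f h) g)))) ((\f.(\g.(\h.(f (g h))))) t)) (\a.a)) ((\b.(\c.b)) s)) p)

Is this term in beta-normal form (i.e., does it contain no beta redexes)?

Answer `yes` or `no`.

Term: (((((\f.(\g.(\h.((f h) g)))) ((\f.(\g.(\h.(f (g h))))) t)) (\a.a)) ((\b.(\c.b)) s)) p)
Found 3 beta redex(es).

Answer: no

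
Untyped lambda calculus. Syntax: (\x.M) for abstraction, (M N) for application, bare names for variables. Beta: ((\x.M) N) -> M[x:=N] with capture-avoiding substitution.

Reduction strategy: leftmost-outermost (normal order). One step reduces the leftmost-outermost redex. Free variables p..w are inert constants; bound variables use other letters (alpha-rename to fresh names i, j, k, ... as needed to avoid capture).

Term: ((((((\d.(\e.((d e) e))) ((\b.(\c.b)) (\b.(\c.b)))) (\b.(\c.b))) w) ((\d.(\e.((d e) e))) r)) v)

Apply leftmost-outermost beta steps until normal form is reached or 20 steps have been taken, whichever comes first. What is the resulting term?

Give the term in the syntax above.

Answer: (\e.((r e) e))

Derivation:
Step 0: ((((((\d.(\e.((d e) e))) ((\b.(\c.b)) (\b.(\c.b)))) (\b.(\c.b))) w) ((\d.(\e.((d e) e))) r)) v)
Step 1: (((((\e.((((\b.(\c.b)) (\b.(\c.b))) e) e)) (\b.(\c.b))) w) ((\d.(\e.((d e) e))) r)) v)
Step 2: (((((((\b.(\c.b)) (\b.(\c.b))) (\b.(\c.b))) (\b.(\c.b))) w) ((\d.(\e.((d e) e))) r)) v)
Step 3: ((((((\c.(\b.(\c.b))) (\b.(\c.b))) (\b.(\c.b))) w) ((\d.(\e.((d e) e))) r)) v)
Step 4: (((((\b.(\c.b)) (\b.(\c.b))) w) ((\d.(\e.((d e) e))) r)) v)
Step 5: ((((\c.(\b.(\c.b))) w) ((\d.(\e.((d e) e))) r)) v)
Step 6: (((\b.(\c.b)) ((\d.(\e.((d e) e))) r)) v)
Step 7: ((\c.((\d.(\e.((d e) e))) r)) v)
Step 8: ((\d.(\e.((d e) e))) r)
Step 9: (\e.((r e) e))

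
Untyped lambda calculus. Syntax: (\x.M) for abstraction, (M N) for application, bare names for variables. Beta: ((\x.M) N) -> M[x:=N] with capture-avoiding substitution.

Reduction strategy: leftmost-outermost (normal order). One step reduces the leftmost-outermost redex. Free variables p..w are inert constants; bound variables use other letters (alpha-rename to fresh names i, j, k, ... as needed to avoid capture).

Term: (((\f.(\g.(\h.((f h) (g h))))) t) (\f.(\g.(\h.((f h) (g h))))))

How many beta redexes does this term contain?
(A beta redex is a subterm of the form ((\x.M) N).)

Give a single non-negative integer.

Term: (((\f.(\g.(\h.((f h) (g h))))) t) (\f.(\g.(\h.((f h) (g h))))))
  Redex: ((\f.(\g.(\h.((f h) (g h))))) t)
Total redexes: 1

Answer: 1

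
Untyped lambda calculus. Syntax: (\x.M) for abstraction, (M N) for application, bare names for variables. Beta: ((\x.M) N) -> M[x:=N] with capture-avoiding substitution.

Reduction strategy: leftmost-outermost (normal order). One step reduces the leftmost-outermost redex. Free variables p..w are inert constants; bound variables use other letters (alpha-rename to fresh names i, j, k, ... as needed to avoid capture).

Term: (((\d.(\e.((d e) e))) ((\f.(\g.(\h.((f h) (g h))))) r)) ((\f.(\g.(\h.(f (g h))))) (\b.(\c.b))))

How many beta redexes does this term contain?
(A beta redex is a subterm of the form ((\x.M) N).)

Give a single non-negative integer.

Answer: 3

Derivation:
Term: (((\d.(\e.((d e) e))) ((\f.(\g.(\h.((f h) (g h))))) r)) ((\f.(\g.(\h.(f (g h))))) (\b.(\c.b))))
  Redex: ((\d.(\e.((d e) e))) ((\f.(\g.(\h.((f h) (g h))))) r))
  Redex: ((\f.(\g.(\h.((f h) (g h))))) r)
  Redex: ((\f.(\g.(\h.(f (g h))))) (\b.(\c.b)))
Total redexes: 3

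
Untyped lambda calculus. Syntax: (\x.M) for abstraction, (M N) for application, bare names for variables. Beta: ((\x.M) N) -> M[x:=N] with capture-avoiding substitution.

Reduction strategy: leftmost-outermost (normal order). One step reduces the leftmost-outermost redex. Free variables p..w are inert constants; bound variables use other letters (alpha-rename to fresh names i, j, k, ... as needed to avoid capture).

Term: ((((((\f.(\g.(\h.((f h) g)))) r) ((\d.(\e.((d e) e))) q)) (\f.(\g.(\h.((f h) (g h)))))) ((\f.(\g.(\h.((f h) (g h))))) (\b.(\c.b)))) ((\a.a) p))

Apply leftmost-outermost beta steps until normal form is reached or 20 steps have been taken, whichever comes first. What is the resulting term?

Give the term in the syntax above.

Step 0: ((((((\f.(\g.(\h.((f h) g)))) r) ((\d.(\e.((d e) e))) q)) (\f.(\g.(\h.((f h) (g h)))))) ((\f.(\g.(\h.((f h) (g h))))) (\b.(\c.b)))) ((\a.a) p))
Step 1: (((((\g.(\h.((r h) g))) ((\d.(\e.((d e) e))) q)) (\f.(\g.(\h.((f h) (g h)))))) ((\f.(\g.(\h.((f h) (g h))))) (\b.(\c.b)))) ((\a.a) p))
Step 2: ((((\h.((r h) ((\d.(\e.((d e) e))) q))) (\f.(\g.(\h.((f h) (g h)))))) ((\f.(\g.(\h.((f h) (g h))))) (\b.(\c.b)))) ((\a.a) p))
Step 3: ((((r (\f.(\g.(\h.((f h) (g h)))))) ((\d.(\e.((d e) e))) q)) ((\f.(\g.(\h.((f h) (g h))))) (\b.(\c.b)))) ((\a.a) p))
Step 4: ((((r (\f.(\g.(\h.((f h) (g h)))))) (\e.((q e) e))) ((\f.(\g.(\h.((f h) (g h))))) (\b.(\c.b)))) ((\a.a) p))
Step 5: ((((r (\f.(\g.(\h.((f h) (g h)))))) (\e.((q e) e))) (\g.(\h.(((\b.(\c.b)) h) (g h))))) ((\a.a) p))
Step 6: ((((r (\f.(\g.(\h.((f h) (g h)))))) (\e.((q e) e))) (\g.(\h.((\c.h) (g h))))) ((\a.a) p))
Step 7: ((((r (\f.(\g.(\h.((f h) (g h)))))) (\e.((q e) e))) (\g.(\h.h))) ((\a.a) p))
Step 8: ((((r (\f.(\g.(\h.((f h) (g h)))))) (\e.((q e) e))) (\g.(\h.h))) p)

Answer: ((((r (\f.(\g.(\h.((f h) (g h)))))) (\e.((q e) e))) (\g.(\h.h))) p)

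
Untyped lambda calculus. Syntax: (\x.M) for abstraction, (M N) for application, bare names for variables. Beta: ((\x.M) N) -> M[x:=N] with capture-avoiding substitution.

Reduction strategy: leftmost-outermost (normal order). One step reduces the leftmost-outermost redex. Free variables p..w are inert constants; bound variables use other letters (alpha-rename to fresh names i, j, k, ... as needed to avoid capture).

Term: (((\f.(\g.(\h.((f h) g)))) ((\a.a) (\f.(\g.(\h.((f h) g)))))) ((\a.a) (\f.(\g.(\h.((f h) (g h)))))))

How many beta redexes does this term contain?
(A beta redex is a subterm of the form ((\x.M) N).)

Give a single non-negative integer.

Answer: 3

Derivation:
Term: (((\f.(\g.(\h.((f h) g)))) ((\a.a) (\f.(\g.(\h.((f h) g)))))) ((\a.a) (\f.(\g.(\h.((f h) (g h)))))))
  Redex: ((\f.(\g.(\h.((f h) g)))) ((\a.a) (\f.(\g.(\h.((f h) g))))))
  Redex: ((\a.a) (\f.(\g.(\h.((f h) g)))))
  Redex: ((\a.a) (\f.(\g.(\h.((f h) (g h))))))
Total redexes: 3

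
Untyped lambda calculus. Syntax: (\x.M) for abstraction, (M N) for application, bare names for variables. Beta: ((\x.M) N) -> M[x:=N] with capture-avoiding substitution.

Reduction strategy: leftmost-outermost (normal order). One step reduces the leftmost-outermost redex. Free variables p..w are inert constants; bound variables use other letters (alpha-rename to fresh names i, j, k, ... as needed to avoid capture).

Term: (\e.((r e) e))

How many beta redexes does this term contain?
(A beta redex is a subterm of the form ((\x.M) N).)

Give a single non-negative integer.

Answer: 0

Derivation:
Term: (\e.((r e) e))
  (no redexes)
Total redexes: 0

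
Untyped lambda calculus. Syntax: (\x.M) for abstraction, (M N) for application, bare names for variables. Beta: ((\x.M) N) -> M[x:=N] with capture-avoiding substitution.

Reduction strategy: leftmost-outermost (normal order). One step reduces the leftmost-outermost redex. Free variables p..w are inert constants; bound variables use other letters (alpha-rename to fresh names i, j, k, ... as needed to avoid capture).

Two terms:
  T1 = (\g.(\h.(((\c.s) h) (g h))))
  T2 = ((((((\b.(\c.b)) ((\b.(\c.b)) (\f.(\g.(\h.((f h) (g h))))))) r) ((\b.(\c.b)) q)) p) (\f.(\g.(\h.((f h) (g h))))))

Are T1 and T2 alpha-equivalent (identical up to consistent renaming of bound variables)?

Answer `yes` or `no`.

Term 1: (\g.(\h.(((\c.s) h) (g h))))
Term 2: ((((((\b.(\c.b)) ((\b.(\c.b)) (\f.(\g.(\h.((f h) (g h))))))) r) ((\b.(\c.b)) q)) p) (\f.(\g.(\h.((f h) (g h))))))
Alpha-equivalence: compare structure up to binder renaming.
Result: False

Answer: no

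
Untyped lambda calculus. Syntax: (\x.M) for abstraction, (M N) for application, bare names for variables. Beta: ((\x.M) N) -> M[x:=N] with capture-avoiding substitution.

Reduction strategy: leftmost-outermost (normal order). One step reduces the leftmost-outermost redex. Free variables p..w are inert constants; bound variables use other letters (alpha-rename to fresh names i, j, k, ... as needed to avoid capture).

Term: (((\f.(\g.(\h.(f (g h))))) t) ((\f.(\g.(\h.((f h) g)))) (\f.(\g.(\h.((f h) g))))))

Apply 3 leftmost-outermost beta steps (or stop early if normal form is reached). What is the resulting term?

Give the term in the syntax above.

Step 0: (((\f.(\g.(\h.(f (g h))))) t) ((\f.(\g.(\h.((f h) g)))) (\f.(\g.(\h.((f h) g))))))
Step 1: ((\g.(\h.(t (g h)))) ((\f.(\g.(\h.((f h) g)))) (\f.(\g.(\h.((f h) g))))))
Step 2: (\h.(t (((\f.(\g.(\h.((f h) g)))) (\f.(\g.(\h.((f h) g))))) h)))
Step 3: (\h.(t ((\g.(\h.(((\f.(\g.(\h.((f h) g)))) h) g))) h)))

Answer: (\h.(t ((\g.(\h.(((\f.(\g.(\h.((f h) g)))) h) g))) h)))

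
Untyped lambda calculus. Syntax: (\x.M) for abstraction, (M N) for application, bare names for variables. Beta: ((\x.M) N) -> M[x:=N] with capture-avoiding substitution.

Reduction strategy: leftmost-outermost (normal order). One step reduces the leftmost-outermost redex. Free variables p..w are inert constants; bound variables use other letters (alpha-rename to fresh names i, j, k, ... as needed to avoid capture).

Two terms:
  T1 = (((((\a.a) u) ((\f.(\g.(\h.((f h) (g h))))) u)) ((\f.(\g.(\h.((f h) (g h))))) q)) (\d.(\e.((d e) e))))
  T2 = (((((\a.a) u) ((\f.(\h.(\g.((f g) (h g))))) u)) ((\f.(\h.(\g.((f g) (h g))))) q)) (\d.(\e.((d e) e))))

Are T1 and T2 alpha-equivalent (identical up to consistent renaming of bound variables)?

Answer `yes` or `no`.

Term 1: (((((\a.a) u) ((\f.(\g.(\h.((f h) (g h))))) u)) ((\f.(\g.(\h.((f h) (g h))))) q)) (\d.(\e.((d e) e))))
Term 2: (((((\a.a) u) ((\f.(\h.(\g.((f g) (h g))))) u)) ((\f.(\h.(\g.((f g) (h g))))) q)) (\d.(\e.((d e) e))))
Alpha-equivalence: compare structure up to binder renaming.
Result: True

Answer: yes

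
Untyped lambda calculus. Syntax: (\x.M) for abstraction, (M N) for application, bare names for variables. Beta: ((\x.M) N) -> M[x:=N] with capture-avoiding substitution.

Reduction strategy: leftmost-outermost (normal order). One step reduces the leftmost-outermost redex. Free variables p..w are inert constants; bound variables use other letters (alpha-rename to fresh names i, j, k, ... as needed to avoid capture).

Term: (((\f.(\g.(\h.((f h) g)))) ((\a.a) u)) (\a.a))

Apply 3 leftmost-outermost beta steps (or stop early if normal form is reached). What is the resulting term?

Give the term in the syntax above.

Step 0: (((\f.(\g.(\h.((f h) g)))) ((\a.a) u)) (\a.a))
Step 1: ((\g.(\h.((((\a.a) u) h) g))) (\a.a))
Step 2: (\h.((((\a.a) u) h) (\a.a)))
Step 3: (\h.((u h) (\a.a)))

Answer: (\h.((u h) (\a.a)))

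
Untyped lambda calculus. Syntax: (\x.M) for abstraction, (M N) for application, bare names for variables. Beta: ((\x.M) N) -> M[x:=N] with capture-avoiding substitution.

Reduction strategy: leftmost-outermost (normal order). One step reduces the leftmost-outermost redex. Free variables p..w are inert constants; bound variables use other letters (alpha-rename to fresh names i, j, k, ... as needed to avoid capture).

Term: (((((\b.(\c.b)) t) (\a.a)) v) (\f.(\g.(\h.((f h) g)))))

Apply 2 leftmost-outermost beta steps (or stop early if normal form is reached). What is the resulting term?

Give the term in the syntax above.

Step 0: (((((\b.(\c.b)) t) (\a.a)) v) (\f.(\g.(\h.((f h) g)))))
Step 1: ((((\c.t) (\a.a)) v) (\f.(\g.(\h.((f h) g)))))
Step 2: ((t v) (\f.(\g.(\h.((f h) g)))))

Answer: ((t v) (\f.(\g.(\h.((f h) g)))))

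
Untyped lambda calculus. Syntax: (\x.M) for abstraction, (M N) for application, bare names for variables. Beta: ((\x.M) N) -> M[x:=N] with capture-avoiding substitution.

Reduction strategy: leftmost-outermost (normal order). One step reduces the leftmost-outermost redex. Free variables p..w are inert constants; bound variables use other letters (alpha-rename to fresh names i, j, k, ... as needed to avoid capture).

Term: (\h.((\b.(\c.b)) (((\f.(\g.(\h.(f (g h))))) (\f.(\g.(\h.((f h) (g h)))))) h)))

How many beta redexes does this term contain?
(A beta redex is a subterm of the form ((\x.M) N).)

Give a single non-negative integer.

Answer: 2

Derivation:
Term: (\h.((\b.(\c.b)) (((\f.(\g.(\h.(f (g h))))) (\f.(\g.(\h.((f h) (g h)))))) h)))
  Redex: ((\b.(\c.b)) (((\f.(\g.(\h.(f (g h))))) (\f.(\g.(\h.((f h) (g h)))))) h))
  Redex: ((\f.(\g.(\h.(f (g h))))) (\f.(\g.(\h.((f h) (g h))))))
Total redexes: 2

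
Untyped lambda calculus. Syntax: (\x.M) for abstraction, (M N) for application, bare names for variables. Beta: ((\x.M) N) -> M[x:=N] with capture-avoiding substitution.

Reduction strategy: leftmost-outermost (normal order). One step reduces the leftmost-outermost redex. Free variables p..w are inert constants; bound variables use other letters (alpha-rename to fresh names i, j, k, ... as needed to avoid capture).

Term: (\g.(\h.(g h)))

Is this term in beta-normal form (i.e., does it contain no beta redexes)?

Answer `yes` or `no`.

Answer: yes

Derivation:
Term: (\g.(\h.(g h)))
No beta redexes found.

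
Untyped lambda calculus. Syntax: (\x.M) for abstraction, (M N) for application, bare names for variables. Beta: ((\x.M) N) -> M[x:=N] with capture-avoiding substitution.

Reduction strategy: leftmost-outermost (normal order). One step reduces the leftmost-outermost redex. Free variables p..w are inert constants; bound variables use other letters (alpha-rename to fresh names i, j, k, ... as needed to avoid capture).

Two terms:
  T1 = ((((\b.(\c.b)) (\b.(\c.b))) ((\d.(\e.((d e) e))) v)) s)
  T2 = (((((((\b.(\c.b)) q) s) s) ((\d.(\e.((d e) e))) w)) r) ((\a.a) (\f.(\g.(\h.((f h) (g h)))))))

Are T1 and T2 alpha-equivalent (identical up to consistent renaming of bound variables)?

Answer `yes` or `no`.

Answer: no

Derivation:
Term 1: ((((\b.(\c.b)) (\b.(\c.b))) ((\d.(\e.((d e) e))) v)) s)
Term 2: (((((((\b.(\c.b)) q) s) s) ((\d.(\e.((d e) e))) w)) r) ((\a.a) (\f.(\g.(\h.((f h) (g h)))))))
Alpha-equivalence: compare structure up to binder renaming.
Result: False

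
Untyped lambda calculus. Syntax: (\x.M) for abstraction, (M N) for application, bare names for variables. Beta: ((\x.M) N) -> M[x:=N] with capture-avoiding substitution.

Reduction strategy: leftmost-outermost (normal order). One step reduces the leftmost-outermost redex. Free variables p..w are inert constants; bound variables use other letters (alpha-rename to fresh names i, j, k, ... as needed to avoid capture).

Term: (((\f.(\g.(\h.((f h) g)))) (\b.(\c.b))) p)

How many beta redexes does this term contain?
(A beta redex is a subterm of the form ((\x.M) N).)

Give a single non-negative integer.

Answer: 1

Derivation:
Term: (((\f.(\g.(\h.((f h) g)))) (\b.(\c.b))) p)
  Redex: ((\f.(\g.(\h.((f h) g)))) (\b.(\c.b)))
Total redexes: 1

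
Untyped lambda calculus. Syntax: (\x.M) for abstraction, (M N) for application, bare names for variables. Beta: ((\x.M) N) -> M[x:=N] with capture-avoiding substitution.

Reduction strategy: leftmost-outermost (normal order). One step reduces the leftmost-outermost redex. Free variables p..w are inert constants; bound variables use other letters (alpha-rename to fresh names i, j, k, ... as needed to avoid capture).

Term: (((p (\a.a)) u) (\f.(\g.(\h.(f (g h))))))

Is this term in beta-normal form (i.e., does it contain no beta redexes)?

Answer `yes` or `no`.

Term: (((p (\a.a)) u) (\f.(\g.(\h.(f (g h))))))
No beta redexes found.

Answer: yes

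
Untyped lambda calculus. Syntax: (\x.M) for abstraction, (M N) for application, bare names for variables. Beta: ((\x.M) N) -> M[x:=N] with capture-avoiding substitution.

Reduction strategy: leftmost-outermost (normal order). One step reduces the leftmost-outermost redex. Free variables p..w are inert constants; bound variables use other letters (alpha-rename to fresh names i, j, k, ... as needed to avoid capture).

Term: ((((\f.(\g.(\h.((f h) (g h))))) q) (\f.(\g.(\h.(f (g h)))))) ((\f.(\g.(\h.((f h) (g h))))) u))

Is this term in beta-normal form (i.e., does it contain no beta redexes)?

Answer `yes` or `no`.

Answer: no

Derivation:
Term: ((((\f.(\g.(\h.((f h) (g h))))) q) (\f.(\g.(\h.(f (g h)))))) ((\f.(\g.(\h.((f h) (g h))))) u))
Found 2 beta redex(es).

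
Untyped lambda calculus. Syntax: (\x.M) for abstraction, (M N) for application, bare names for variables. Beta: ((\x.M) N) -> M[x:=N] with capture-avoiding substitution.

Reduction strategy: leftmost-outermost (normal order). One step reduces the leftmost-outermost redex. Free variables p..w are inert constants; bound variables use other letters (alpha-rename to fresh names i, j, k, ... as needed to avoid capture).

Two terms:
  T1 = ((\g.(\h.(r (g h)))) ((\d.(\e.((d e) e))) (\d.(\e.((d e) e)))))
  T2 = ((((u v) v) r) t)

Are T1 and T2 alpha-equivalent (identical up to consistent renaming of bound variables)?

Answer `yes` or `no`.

Answer: no

Derivation:
Term 1: ((\g.(\h.(r (g h)))) ((\d.(\e.((d e) e))) (\d.(\e.((d e) e)))))
Term 2: ((((u v) v) r) t)
Alpha-equivalence: compare structure up to binder renaming.
Result: False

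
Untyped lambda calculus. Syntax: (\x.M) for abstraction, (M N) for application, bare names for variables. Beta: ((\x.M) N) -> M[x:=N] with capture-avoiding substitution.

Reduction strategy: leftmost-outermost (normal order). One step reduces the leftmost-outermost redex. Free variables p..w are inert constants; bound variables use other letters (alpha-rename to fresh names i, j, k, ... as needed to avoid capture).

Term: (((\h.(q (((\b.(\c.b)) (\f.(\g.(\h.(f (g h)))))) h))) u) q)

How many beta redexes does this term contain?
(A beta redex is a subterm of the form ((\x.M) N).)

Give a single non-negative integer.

Term: (((\h.(q (((\b.(\c.b)) (\f.(\g.(\h.(f (g h)))))) h))) u) q)
  Redex: ((\h.(q (((\b.(\c.b)) (\f.(\g.(\h.(f (g h)))))) h))) u)
  Redex: ((\b.(\c.b)) (\f.(\g.(\h.(f (g h))))))
Total redexes: 2

Answer: 2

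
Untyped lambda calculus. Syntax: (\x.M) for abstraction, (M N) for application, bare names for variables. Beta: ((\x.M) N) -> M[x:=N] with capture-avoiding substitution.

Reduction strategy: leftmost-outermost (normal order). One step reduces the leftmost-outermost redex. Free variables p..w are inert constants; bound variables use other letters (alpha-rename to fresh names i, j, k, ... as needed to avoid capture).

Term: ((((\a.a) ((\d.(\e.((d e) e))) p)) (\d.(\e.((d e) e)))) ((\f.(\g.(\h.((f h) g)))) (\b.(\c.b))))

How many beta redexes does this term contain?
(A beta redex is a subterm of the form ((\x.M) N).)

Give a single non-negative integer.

Answer: 3

Derivation:
Term: ((((\a.a) ((\d.(\e.((d e) e))) p)) (\d.(\e.((d e) e)))) ((\f.(\g.(\h.((f h) g)))) (\b.(\c.b))))
  Redex: ((\a.a) ((\d.(\e.((d e) e))) p))
  Redex: ((\d.(\e.((d e) e))) p)
  Redex: ((\f.(\g.(\h.((f h) g)))) (\b.(\c.b)))
Total redexes: 3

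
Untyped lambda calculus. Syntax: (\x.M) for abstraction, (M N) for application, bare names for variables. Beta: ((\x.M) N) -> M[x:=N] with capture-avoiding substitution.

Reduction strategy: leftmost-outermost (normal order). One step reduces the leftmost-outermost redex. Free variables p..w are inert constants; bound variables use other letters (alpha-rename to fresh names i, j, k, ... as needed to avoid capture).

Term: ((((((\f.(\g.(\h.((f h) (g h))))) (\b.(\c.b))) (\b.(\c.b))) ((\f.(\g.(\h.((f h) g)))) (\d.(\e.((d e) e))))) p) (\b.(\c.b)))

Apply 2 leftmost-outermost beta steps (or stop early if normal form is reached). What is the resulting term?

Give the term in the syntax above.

Step 0: ((((((\f.(\g.(\h.((f h) (g h))))) (\b.(\c.b))) (\b.(\c.b))) ((\f.(\g.(\h.((f h) g)))) (\d.(\e.((d e) e))))) p) (\b.(\c.b)))
Step 1: (((((\g.(\h.(((\b.(\c.b)) h) (g h)))) (\b.(\c.b))) ((\f.(\g.(\h.((f h) g)))) (\d.(\e.((d e) e))))) p) (\b.(\c.b)))
Step 2: ((((\h.(((\b.(\c.b)) h) ((\b.(\c.b)) h))) ((\f.(\g.(\h.((f h) g)))) (\d.(\e.((d e) e))))) p) (\b.(\c.b)))

Answer: ((((\h.(((\b.(\c.b)) h) ((\b.(\c.b)) h))) ((\f.(\g.(\h.((f h) g)))) (\d.(\e.((d e) e))))) p) (\b.(\c.b)))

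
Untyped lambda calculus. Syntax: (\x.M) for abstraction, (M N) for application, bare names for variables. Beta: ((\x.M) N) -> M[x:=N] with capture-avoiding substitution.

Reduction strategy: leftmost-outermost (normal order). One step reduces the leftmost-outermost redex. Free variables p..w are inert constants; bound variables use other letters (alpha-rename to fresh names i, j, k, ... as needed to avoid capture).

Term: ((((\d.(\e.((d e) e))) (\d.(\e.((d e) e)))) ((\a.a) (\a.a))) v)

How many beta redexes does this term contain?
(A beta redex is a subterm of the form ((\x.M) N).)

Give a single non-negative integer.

Term: ((((\d.(\e.((d e) e))) (\d.(\e.((d e) e)))) ((\a.a) (\a.a))) v)
  Redex: ((\d.(\e.((d e) e))) (\d.(\e.((d e) e))))
  Redex: ((\a.a) (\a.a))
Total redexes: 2

Answer: 2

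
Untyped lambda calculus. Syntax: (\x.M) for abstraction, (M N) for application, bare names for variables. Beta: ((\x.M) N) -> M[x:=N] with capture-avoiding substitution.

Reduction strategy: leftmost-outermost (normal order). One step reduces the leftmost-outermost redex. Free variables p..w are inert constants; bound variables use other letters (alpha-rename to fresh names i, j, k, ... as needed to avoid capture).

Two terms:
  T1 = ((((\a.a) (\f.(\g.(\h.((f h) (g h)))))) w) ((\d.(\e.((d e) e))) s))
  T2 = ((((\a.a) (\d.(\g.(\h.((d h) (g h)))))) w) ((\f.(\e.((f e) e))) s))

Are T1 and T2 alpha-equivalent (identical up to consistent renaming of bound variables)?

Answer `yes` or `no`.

Answer: yes

Derivation:
Term 1: ((((\a.a) (\f.(\g.(\h.((f h) (g h)))))) w) ((\d.(\e.((d e) e))) s))
Term 2: ((((\a.a) (\d.(\g.(\h.((d h) (g h)))))) w) ((\f.(\e.((f e) e))) s))
Alpha-equivalence: compare structure up to binder renaming.
Result: True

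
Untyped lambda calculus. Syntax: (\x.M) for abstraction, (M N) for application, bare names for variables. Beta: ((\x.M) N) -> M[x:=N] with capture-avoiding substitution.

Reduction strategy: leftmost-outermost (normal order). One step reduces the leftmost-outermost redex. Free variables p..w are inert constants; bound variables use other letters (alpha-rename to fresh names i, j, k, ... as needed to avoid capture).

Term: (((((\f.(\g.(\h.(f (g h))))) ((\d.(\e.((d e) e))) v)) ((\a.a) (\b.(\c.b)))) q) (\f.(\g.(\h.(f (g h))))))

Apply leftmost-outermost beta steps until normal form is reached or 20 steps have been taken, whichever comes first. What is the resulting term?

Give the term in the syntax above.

Step 0: (((((\f.(\g.(\h.(f (g h))))) ((\d.(\e.((d e) e))) v)) ((\a.a) (\b.(\c.b)))) q) (\f.(\g.(\h.(f (g h))))))
Step 1: ((((\g.(\h.(((\d.(\e.((d e) e))) v) (g h)))) ((\a.a) (\b.(\c.b)))) q) (\f.(\g.(\h.(f (g h))))))
Step 2: (((\h.(((\d.(\e.((d e) e))) v) (((\a.a) (\b.(\c.b))) h))) q) (\f.(\g.(\h.(f (g h))))))
Step 3: ((((\d.(\e.((d e) e))) v) (((\a.a) (\b.(\c.b))) q)) (\f.(\g.(\h.(f (g h))))))
Step 4: (((\e.((v e) e)) (((\a.a) (\b.(\c.b))) q)) (\f.(\g.(\h.(f (g h))))))
Step 5: (((v (((\a.a) (\b.(\c.b))) q)) (((\a.a) (\b.(\c.b))) q)) (\f.(\g.(\h.(f (g h))))))
Step 6: (((v ((\b.(\c.b)) q)) (((\a.a) (\b.(\c.b))) q)) (\f.(\g.(\h.(f (g h))))))
Step 7: (((v (\c.q)) (((\a.a) (\b.(\c.b))) q)) (\f.(\g.(\h.(f (g h))))))
Step 8: (((v (\c.q)) ((\b.(\c.b)) q)) (\f.(\g.(\h.(f (g h))))))
Step 9: (((v (\c.q)) (\c.q)) (\f.(\g.(\h.(f (g h))))))

Answer: (((v (\c.q)) (\c.q)) (\f.(\g.(\h.(f (g h))))))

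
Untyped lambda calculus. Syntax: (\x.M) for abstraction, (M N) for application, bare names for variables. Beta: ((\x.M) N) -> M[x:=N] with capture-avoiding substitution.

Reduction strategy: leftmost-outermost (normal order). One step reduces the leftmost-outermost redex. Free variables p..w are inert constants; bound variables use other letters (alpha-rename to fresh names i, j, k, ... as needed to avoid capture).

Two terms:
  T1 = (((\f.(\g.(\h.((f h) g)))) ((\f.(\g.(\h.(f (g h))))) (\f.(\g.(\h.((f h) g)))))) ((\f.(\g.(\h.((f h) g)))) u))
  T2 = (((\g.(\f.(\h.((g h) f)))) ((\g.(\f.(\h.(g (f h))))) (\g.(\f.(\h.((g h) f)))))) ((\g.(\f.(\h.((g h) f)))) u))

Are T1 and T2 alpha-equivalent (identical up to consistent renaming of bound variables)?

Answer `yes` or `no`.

Term 1: (((\f.(\g.(\h.((f h) g)))) ((\f.(\g.(\h.(f (g h))))) (\f.(\g.(\h.((f h) g)))))) ((\f.(\g.(\h.((f h) g)))) u))
Term 2: (((\g.(\f.(\h.((g h) f)))) ((\g.(\f.(\h.(g (f h))))) (\g.(\f.(\h.((g h) f)))))) ((\g.(\f.(\h.((g h) f)))) u))
Alpha-equivalence: compare structure up to binder renaming.
Result: True

Answer: yes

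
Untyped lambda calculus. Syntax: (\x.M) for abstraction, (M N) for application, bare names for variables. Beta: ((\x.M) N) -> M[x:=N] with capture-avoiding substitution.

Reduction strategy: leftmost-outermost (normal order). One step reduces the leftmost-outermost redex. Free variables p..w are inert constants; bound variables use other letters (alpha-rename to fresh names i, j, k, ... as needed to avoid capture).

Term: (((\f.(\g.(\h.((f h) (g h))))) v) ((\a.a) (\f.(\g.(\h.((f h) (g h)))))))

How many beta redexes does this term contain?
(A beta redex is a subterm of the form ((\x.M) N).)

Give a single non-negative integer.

Answer: 2

Derivation:
Term: (((\f.(\g.(\h.((f h) (g h))))) v) ((\a.a) (\f.(\g.(\h.((f h) (g h)))))))
  Redex: ((\f.(\g.(\h.((f h) (g h))))) v)
  Redex: ((\a.a) (\f.(\g.(\h.((f h) (g h))))))
Total redexes: 2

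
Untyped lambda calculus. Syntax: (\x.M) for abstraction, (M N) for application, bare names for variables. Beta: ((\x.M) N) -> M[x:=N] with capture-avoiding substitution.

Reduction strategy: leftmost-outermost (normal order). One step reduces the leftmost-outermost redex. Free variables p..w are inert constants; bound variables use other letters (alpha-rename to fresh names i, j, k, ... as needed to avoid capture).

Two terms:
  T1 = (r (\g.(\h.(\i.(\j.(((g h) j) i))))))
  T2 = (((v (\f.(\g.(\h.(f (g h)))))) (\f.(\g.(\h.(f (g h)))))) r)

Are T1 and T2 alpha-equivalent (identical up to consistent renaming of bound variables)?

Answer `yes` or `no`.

Answer: no

Derivation:
Term 1: (r (\g.(\h.(\i.(\j.(((g h) j) i))))))
Term 2: (((v (\f.(\g.(\h.(f (g h)))))) (\f.(\g.(\h.(f (g h)))))) r)
Alpha-equivalence: compare structure up to binder renaming.
Result: False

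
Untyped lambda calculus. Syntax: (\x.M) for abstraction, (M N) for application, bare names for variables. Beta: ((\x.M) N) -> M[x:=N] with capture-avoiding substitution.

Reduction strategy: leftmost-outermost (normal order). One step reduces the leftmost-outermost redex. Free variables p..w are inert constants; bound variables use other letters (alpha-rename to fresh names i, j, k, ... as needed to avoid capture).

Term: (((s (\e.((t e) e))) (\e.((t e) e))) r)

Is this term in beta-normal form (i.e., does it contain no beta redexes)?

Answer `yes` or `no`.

Answer: yes

Derivation:
Term: (((s (\e.((t e) e))) (\e.((t e) e))) r)
No beta redexes found.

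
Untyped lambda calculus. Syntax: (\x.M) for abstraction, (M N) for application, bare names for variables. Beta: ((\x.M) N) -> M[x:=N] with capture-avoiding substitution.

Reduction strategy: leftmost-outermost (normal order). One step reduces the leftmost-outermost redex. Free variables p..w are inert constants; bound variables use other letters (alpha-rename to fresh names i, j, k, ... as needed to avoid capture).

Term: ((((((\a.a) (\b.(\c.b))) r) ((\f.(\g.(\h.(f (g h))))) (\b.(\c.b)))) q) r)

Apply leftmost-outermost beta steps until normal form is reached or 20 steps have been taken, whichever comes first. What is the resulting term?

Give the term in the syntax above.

Answer: ((r q) r)

Derivation:
Step 0: ((((((\a.a) (\b.(\c.b))) r) ((\f.(\g.(\h.(f (g h))))) (\b.(\c.b)))) q) r)
Step 1: (((((\b.(\c.b)) r) ((\f.(\g.(\h.(f (g h))))) (\b.(\c.b)))) q) r)
Step 2: ((((\c.r) ((\f.(\g.(\h.(f (g h))))) (\b.(\c.b)))) q) r)
Step 3: ((r q) r)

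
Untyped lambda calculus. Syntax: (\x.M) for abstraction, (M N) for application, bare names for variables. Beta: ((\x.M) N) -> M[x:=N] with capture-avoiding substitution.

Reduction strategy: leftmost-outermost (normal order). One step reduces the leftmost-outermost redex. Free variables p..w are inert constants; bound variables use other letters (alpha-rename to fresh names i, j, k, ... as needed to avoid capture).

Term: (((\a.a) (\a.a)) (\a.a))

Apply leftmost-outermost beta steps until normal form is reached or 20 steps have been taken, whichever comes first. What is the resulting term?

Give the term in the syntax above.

Answer: (\a.a)

Derivation:
Step 0: (((\a.a) (\a.a)) (\a.a))
Step 1: ((\a.a) (\a.a))
Step 2: (\a.a)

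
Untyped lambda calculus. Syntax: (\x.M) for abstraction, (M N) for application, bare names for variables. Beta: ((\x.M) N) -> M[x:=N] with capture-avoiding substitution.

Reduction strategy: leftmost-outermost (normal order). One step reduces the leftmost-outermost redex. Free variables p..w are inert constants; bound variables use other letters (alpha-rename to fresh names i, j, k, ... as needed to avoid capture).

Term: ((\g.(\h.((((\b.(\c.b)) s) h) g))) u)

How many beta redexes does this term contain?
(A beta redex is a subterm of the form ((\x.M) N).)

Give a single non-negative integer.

Term: ((\g.(\h.((((\b.(\c.b)) s) h) g))) u)
  Redex: ((\g.(\h.((((\b.(\c.b)) s) h) g))) u)
  Redex: ((\b.(\c.b)) s)
Total redexes: 2

Answer: 2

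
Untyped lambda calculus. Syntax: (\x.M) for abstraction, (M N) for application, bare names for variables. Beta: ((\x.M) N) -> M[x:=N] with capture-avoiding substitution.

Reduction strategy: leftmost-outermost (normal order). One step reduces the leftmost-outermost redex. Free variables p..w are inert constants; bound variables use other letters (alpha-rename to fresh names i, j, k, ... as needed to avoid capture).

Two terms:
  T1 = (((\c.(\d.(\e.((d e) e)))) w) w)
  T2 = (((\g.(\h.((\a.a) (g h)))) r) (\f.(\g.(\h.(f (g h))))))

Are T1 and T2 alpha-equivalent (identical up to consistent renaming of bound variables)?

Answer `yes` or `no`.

Term 1: (((\c.(\d.(\e.((d e) e)))) w) w)
Term 2: (((\g.(\h.((\a.a) (g h)))) r) (\f.(\g.(\h.(f (g h))))))
Alpha-equivalence: compare structure up to binder renaming.
Result: False

Answer: no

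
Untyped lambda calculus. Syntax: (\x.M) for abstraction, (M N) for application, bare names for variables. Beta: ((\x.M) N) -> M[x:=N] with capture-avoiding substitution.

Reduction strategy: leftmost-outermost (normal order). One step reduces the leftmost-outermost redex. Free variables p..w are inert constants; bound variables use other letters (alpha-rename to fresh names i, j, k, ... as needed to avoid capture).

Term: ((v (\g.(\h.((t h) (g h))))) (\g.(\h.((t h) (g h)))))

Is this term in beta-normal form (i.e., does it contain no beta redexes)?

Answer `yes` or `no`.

Answer: yes

Derivation:
Term: ((v (\g.(\h.((t h) (g h))))) (\g.(\h.((t h) (g h)))))
No beta redexes found.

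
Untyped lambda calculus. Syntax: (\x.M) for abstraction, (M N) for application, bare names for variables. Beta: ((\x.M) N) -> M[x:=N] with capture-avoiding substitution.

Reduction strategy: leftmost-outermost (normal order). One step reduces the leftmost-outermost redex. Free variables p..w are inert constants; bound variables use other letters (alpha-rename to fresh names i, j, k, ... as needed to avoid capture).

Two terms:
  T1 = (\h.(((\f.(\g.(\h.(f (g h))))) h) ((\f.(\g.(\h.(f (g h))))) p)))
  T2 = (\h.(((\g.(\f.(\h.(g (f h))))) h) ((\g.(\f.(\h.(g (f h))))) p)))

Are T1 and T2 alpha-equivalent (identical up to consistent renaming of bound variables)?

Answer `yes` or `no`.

Answer: yes

Derivation:
Term 1: (\h.(((\f.(\g.(\h.(f (g h))))) h) ((\f.(\g.(\h.(f (g h))))) p)))
Term 2: (\h.(((\g.(\f.(\h.(g (f h))))) h) ((\g.(\f.(\h.(g (f h))))) p)))
Alpha-equivalence: compare structure up to binder renaming.
Result: True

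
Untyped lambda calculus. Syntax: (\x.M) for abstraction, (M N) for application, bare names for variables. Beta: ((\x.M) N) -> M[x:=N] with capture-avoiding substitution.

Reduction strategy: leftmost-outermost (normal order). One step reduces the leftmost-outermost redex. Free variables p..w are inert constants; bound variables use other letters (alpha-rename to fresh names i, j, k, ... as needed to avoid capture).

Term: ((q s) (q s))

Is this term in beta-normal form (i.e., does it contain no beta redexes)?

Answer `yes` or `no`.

Answer: yes

Derivation:
Term: ((q s) (q s))
No beta redexes found.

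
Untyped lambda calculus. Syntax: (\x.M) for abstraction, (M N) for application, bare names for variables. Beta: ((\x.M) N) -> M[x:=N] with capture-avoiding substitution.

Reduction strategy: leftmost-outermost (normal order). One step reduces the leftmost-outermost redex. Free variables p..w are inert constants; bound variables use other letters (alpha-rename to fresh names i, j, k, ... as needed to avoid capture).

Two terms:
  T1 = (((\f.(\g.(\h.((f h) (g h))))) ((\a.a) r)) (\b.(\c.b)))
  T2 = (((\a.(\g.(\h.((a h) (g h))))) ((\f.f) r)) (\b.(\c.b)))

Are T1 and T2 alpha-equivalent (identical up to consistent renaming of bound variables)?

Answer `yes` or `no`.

Answer: yes

Derivation:
Term 1: (((\f.(\g.(\h.((f h) (g h))))) ((\a.a) r)) (\b.(\c.b)))
Term 2: (((\a.(\g.(\h.((a h) (g h))))) ((\f.f) r)) (\b.(\c.b)))
Alpha-equivalence: compare structure up to binder renaming.
Result: True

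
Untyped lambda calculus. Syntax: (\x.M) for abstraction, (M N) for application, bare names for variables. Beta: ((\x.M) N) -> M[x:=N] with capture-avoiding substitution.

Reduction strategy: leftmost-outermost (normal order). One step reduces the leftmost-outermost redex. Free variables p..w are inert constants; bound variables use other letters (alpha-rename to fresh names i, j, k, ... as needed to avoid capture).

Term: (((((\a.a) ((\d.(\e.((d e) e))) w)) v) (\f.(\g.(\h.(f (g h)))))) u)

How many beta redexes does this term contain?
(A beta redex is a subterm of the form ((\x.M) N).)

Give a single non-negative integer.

Answer: 2

Derivation:
Term: (((((\a.a) ((\d.(\e.((d e) e))) w)) v) (\f.(\g.(\h.(f (g h)))))) u)
  Redex: ((\a.a) ((\d.(\e.((d e) e))) w))
  Redex: ((\d.(\e.((d e) e))) w)
Total redexes: 2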